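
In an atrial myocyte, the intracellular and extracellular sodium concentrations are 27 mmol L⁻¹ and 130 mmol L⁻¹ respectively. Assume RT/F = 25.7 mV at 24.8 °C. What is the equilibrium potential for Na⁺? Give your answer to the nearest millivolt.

E = (25.7/z) · ln([Na⁺]_out/[Na⁺]_in) with z = +1.
= (25.7/1) · ln(130/27) = 25.70 · ln(4.815)
= 25.70 · (1.5717) = 40.39 mV

40 mV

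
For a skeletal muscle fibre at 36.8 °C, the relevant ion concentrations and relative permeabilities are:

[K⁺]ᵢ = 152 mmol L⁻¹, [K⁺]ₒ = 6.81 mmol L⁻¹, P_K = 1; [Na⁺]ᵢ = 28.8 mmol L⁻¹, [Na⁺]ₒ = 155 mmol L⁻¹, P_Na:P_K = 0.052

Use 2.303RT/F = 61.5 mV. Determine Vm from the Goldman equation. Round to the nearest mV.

-62 mV

Vm = 61.5 · log₁₀[(Σ P·[cation]ₒ + Σ P·[anion]ᵢ) / (Σ P·[cation]ᵢ + Σ P·[anion]ₒ)]
Numerator = 1×6.81 + 0.052×155 = 14.87
Denominator = 1×152 + 0.052×28.8 = 153.5
Vm = 61.5 · log₁₀(0.096874) = 61.5 × (-1.0138) = -62.35 mV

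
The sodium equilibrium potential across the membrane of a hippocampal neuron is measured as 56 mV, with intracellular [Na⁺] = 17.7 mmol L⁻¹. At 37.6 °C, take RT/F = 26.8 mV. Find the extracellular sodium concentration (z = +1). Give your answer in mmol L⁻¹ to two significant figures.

Nernst: E = (26.8/1) · ln([out]/[in]), so ln([out]/[in]) = 56.0 × 1 / 26.8 = 2.0896.
[out]/[in] = e^(2.0896) = 8.081.
[out] = 8.081 × 17.7 = 143 mmol L⁻¹.

140 mmol L⁻¹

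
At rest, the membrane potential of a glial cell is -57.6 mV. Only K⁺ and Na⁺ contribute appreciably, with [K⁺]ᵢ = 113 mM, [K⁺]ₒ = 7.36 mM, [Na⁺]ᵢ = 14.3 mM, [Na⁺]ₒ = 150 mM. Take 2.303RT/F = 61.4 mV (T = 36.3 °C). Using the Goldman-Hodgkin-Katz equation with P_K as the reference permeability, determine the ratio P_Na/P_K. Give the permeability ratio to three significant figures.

0.0382

Let α = P_Na/P_K. GHK: Vm = 61.4·log₁₀[(Kₒ + α·Naₒ)/(Kᵢ + α·Naᵢ)].
10^(Vm/61.4) = 10^(-57.6/61.4) = 0.11532
So 0.11532·(Kᵢ + α·Naᵢ) = Kₒ + α·Naₒ → α = (0.11532·113.0 − 7.36) / (150.0 − 0.11532·14.3)
α = (13.03 − 7.36) / (150.0 − 1.649) = 5.671/148.4 = 0.03822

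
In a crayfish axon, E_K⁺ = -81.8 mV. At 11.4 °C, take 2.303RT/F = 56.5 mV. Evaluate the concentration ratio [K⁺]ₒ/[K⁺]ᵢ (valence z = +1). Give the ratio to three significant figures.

0.0357

log₁₀([out]/[in]) = E·z/(56.5) = -81.8 × 1 / 56.5 = -1.4478
[out]/[in] = 10^(-1.4478) = 0.03566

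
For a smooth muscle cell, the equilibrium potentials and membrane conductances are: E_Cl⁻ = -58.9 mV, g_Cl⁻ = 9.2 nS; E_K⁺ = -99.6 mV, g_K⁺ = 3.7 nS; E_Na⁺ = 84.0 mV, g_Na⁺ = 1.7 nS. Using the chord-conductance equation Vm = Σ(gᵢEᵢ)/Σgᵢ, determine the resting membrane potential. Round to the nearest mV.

Σ gᵢEᵢ = 9.2·(-58.9) + 3.7·(-99.6) + 1.7·(84.0) = -767.60
Σ gᵢ = 9.2 + 3.7 + 1.7 = 14.6
Vm = -767.60 / 14.6 = -52.58 mV

-53 mV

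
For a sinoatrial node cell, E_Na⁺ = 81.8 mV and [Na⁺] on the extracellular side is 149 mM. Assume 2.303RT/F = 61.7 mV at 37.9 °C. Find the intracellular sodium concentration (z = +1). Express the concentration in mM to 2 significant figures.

Nernst: E = (61.7/1) · log₁₀([out]/[in]), so log₁₀([out]/[in]) = 81.8 × 1 / 61.7 = 1.3258.
[out]/[in] = 10^(1.3258) = 21.17.
[in] = 149 / 21.17 = 7.037 mM.

7.0 mM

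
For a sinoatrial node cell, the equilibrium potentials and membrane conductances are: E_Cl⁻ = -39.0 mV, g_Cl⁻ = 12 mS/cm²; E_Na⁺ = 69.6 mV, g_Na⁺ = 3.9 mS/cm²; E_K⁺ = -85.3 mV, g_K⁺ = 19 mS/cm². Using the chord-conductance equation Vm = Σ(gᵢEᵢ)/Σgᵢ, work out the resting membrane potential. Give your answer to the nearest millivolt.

Σ gᵢEᵢ = 12·(-39.0) + 3.9·(69.6) + 19·(-85.3) = -1817.26
Σ gᵢ = 12 + 3.9 + 19 = 34.9
Vm = -1817.26 / 34.9 = -52.07 mV

-52 mV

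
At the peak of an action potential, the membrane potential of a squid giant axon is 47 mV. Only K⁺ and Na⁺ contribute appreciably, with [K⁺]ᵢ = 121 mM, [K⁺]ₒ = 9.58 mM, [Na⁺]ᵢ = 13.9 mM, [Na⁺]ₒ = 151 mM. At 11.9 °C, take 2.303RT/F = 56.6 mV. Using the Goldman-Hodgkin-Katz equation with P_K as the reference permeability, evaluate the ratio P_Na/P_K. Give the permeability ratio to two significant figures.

Let α = P_Na/P_K. GHK: Vm = 56.6·log₁₀[(Kₒ + α·Naₒ)/(Kᵢ + α·Naᵢ)].
10^(Vm/56.6) = 10^(47.0/56.6) = 6.7669
So 6.7669·(Kᵢ + α·Naᵢ) = Kₒ + α·Naₒ → α = (6.7669·121.0 − 9.58) / (151.0 − 6.7669·13.9)
α = (818.8 − 9.58) / (151.0 − 94.06) = 809.2/56.94 = 14.21

14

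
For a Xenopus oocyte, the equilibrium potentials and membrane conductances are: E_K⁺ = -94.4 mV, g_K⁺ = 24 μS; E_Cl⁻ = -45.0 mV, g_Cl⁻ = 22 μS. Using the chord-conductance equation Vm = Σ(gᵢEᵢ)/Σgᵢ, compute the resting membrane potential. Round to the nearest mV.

Σ gᵢEᵢ = 24·(-94.4) + 22·(-45.0) = -3255.60
Σ gᵢ = 24 + 22 = 46
Vm = -3255.60 / 46 = -70.77 mV

-71 mV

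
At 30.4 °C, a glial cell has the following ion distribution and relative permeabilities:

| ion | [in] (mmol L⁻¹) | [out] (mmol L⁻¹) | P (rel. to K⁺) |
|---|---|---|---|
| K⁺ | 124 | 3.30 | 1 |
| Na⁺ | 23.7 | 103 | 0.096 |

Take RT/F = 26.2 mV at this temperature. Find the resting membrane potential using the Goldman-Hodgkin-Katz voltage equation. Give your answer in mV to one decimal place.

Vm = 26.2 · ln[(Σ P·[cation]ₒ + Σ P·[anion]ᵢ) / (Σ P·[cation]ᵢ + Σ P·[anion]ₒ)]
Numerator = 1×3.30 + 0.096×103 = 13.19
Denominator = 1×124 + 0.096×23.7 = 126.3
Vm = 26.2 · ln(0.10444) = 26.2 × (-2.2592) = -59.19 mV

-59.2 mV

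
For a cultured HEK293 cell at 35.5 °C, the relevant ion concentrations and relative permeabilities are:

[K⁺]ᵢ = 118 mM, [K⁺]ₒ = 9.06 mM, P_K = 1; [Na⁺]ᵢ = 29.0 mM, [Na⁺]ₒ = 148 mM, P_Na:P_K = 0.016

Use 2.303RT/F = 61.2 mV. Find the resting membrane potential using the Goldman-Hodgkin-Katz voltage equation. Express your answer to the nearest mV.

-62 mV

Vm = 61.2 · log₁₀[(Σ P·[cation]ₒ + Σ P·[anion]ᵢ) / (Σ P·[cation]ᵢ + Σ P·[anion]ₒ)]
Numerator = 1×9.06 + 0.016×148 = 11.43
Denominator = 1×118 + 0.016×29.0 = 118.5
Vm = 61.2 · log₁₀(0.096468) = 61.2 × (-1.0156) = -62.16 mV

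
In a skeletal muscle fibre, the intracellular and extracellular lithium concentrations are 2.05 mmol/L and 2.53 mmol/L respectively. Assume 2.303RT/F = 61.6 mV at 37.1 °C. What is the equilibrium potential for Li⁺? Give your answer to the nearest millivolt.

E = (61.6/z) · log₁₀([Li⁺]_out/[Li⁺]_in) with z = +1.
= (61.6/1) · log₁₀(2.53/2.05) = 61.60 · log₁₀(1.234)
= 61.60 · (0.0914) = 5.63 mV

6 mV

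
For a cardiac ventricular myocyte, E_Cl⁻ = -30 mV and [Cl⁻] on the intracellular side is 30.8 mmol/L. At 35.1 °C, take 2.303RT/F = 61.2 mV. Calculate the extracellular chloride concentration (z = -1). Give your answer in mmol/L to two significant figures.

Nernst: E = (61.2/-1) · log₁₀([out]/[in]), so log₁₀([out]/[in]) = -30.0 × -1 / 61.2 = 0.4902.
[out]/[in] = 10^(0.4902) = 3.092.
[out] = 3.092 × 30.8 = 95.22 mmol/L.

95 mmol/L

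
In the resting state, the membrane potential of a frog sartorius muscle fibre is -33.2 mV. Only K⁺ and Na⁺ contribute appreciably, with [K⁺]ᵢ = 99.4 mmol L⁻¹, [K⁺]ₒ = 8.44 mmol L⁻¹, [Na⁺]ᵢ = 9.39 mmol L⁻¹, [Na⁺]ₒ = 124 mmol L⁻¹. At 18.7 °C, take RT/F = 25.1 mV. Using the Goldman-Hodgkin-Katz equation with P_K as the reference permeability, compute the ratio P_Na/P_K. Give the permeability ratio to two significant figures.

Let α = P_Na/P_K. GHK: Vm = 25.1·ln[(Kₒ + α·Naₒ)/(Kᵢ + α·Naᵢ)].
e^(Vm/25.1) = e^(-33.2/25.1) = 0.26641
So 0.26641·(Kᵢ + α·Naᵢ) = Kₒ + α·Naₒ → α = (0.26641·99.4 − 8.44) / (124.0 − 0.26641·9.39)
α = (26.48 − 8.44) / (124.0 − 2.502) = 18.04/121.5 = 0.1485

0.15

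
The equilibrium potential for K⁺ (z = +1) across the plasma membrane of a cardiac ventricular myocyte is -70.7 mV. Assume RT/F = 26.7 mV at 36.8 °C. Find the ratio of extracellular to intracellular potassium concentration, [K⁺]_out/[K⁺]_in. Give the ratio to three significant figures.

0.0708

ln([out]/[in]) = E·z/(26.7) = -70.7 × 1 / 26.7 = -2.6479
[out]/[in] = e^(-2.6479) = 0.0708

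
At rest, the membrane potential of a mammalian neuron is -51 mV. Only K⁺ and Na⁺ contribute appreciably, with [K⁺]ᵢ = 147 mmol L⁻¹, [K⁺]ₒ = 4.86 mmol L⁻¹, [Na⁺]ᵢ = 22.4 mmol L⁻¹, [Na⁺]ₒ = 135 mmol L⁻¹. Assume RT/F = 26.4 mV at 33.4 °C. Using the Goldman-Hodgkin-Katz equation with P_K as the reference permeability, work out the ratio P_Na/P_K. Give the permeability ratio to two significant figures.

Let α = P_Na/P_K. GHK: Vm = 26.4·ln[(Kₒ + α·Naₒ)/(Kᵢ + α·Naᵢ)].
e^(Vm/26.4) = e^(-51.0/26.4) = 0.14488
So 0.14488·(Kᵢ + α·Naᵢ) = Kₒ + α·Naₒ → α = (0.14488·147.0 − 4.86) / (135.0 − 0.14488·22.4)
α = (21.3 − 4.86) / (135.0 − 3.245) = 16.44/131.8 = 0.1248

0.12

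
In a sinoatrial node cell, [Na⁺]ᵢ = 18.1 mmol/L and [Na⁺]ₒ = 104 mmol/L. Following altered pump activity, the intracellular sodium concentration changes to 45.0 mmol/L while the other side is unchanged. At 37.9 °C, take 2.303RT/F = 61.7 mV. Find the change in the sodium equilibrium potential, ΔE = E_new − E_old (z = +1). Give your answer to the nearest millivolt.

-24 mV

E_old = (61.7/1)·log₁₀(104/18.1) = 46.85 mV
E_new = (61.7/1)·log₁₀(104/45.0) = 22.45 mV
ΔE = 22.45 − (46.85) = -24.40 mV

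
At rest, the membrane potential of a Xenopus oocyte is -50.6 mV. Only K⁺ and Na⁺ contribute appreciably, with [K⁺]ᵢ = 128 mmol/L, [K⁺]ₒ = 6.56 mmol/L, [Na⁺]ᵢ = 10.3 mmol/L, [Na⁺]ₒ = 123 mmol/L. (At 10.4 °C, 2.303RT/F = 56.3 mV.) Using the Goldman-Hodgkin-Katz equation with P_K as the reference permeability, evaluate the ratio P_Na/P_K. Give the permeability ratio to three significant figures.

Let α = P_Na/P_K. GHK: Vm = 56.3·log₁₀[(Kₒ + α·Naₒ)/(Kᵢ + α·Naᵢ)].
10^(Vm/56.3) = 10^(-50.6/56.3) = 0.12625
So 0.12625·(Kᵢ + α·Naᵢ) = Kₒ + α·Naₒ → α = (0.12625·128.0 − 6.56) / (123.0 − 0.12625·10.3)
α = (16.16 − 6.56) / (123.0 − 1.3) = 9.6/121.7 = 0.07889

0.0789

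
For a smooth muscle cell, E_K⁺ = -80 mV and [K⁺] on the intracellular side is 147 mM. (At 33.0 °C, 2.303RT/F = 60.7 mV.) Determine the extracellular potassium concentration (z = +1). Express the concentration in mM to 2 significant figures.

Nernst: E = (60.7/1) · log₁₀([out]/[in]), so log₁₀([out]/[in]) = -80.0 × 1 / 60.7 = -1.3180.
[out]/[in] = 10^(-1.3180) = 0.04809.
[out] = 0.04809 × 147 = 7.069 mM.

7.1 mM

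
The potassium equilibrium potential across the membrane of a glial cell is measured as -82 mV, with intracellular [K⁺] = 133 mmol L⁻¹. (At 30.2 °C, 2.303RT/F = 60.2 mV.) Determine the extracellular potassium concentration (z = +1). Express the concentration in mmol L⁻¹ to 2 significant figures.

5.8 mmol L⁻¹

Nernst: E = (60.2/1) · log₁₀([out]/[in]), so log₁₀([out]/[in]) = -82.0 × 1 / 60.2 = -1.3621.
[out]/[in] = 10^(-1.3621) = 0.04344.
[out] = 0.04344 × 133 = 5.777 mmol L⁻¹.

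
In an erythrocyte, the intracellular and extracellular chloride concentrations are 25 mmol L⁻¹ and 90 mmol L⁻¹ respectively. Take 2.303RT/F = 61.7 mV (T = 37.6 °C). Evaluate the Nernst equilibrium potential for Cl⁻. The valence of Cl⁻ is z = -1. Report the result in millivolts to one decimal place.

-34.3 mV

E = (61.7/z) · log₁₀([Cl⁻]_out/[Cl⁻]_in) with z = -1.
For an anion, dividing by z = -1 reverses the sign.
= (61.7/-1) · log₁₀(90/25) = -61.70 · log₁₀(3.6)
= -61.70 · (0.5563) = -34.32 mV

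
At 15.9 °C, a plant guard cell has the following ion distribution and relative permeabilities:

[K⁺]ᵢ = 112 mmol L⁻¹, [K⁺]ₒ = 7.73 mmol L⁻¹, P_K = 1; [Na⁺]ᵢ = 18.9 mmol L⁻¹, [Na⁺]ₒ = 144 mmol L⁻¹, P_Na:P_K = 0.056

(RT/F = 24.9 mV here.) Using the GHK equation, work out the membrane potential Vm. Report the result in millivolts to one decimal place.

-49.0 mV

Vm = 24.9 · ln[(Σ P·[cation]ₒ + Σ P·[anion]ᵢ) / (Σ P·[cation]ᵢ + Σ P·[anion]ₒ)]
Numerator = 1×7.73 + 0.056×144 = 15.79
Denominator = 1×112 + 0.056×18.9 = 113.1
Vm = 24.9 · ln(0.1397) = 24.9 × (-1.9683) = -49.01 mV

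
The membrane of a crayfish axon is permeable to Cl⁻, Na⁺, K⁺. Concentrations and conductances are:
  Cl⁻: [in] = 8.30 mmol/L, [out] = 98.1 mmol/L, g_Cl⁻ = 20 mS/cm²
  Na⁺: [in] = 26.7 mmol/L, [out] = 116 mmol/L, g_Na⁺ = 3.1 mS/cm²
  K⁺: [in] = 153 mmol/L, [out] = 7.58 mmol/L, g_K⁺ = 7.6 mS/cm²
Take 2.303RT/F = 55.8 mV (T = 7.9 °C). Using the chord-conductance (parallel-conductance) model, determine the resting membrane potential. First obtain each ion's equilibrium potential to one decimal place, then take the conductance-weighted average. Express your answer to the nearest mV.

-53 mV

E_Cl⁻ = (55.8/-1)·log₁₀(98.1/8.30) = -59.9 mV
E_Na⁺ = (55.8/1)·log₁₀(116/26.7) = 35.6 mV
E_K⁺ = (55.8/1)·log₁₀(7.58/153) = -72.8 mV
Vm = (Σ gᵢEᵢ)/(Σ gᵢ) = (20·-59.9 + 3.1·35.6 + 7.6·-72.8) / (20 + 3.1 + 7.6)
= -1640.92 / 30.7 = -53.45 mV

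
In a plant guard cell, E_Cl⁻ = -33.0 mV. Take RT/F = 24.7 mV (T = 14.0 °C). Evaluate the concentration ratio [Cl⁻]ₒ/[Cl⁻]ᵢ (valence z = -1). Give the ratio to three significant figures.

3.80

ln([out]/[in]) = E·z/(24.7) = -33.0 × -1 / 24.7 = 1.3360
[out]/[in] = e^(1.3360) = 3.804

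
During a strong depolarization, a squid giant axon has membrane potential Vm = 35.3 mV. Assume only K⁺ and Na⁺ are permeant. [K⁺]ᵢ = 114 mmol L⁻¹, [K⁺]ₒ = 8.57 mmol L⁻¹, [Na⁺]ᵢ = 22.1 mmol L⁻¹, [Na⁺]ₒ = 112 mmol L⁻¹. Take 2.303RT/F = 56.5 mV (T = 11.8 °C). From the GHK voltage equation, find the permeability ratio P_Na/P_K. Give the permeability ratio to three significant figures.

25.0

Let α = P_Na/P_K. GHK: Vm = 56.5·log₁₀[(Kₒ + α·Naₒ)/(Kᵢ + α·Naᵢ)].
10^(Vm/56.5) = 10^(35.3/56.5) = 4.2148
So 4.2148·(Kᵢ + α·Naᵢ) = Kₒ + α·Naₒ → α = (4.2148·114.0 − 8.57) / (112.0 − 4.2148·22.1)
α = (480.5 − 8.57) / (112.0 − 93.15) = 471.9/18.85 = 25.03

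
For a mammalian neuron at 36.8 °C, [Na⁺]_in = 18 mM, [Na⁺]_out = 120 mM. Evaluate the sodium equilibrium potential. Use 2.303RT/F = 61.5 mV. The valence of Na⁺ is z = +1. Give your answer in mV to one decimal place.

50.7 mV

E = (61.5/z) · log₁₀([Na⁺]_out/[Na⁺]_in) with z = +1.
= (61.5/1) · log₁₀(120/18) = 61.50 · log₁₀(6.667)
= 61.50 · (0.8239) = 50.67 mV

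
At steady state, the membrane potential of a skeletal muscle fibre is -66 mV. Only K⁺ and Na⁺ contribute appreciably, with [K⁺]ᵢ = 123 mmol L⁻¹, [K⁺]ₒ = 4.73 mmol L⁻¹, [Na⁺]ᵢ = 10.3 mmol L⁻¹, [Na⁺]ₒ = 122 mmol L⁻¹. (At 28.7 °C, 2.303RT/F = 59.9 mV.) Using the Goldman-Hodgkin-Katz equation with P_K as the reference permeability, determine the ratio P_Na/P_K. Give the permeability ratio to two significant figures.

Let α = P_Na/P_K. GHK: Vm = 59.9·log₁₀[(Kₒ + α·Naₒ)/(Kᵢ + α·Naᵢ)].
10^(Vm/59.9) = 10^(-66.0/59.9) = 0.079098
So 0.079098·(Kᵢ + α·Naᵢ) = Kₒ + α·Naₒ → α = (0.079098·123.0 − 4.73) / (122.0 − 0.079098·10.3)
α = (9.729 − 4.73) / (122.0 − 0.8147) = 4.999/121.2 = 0.04125

0.041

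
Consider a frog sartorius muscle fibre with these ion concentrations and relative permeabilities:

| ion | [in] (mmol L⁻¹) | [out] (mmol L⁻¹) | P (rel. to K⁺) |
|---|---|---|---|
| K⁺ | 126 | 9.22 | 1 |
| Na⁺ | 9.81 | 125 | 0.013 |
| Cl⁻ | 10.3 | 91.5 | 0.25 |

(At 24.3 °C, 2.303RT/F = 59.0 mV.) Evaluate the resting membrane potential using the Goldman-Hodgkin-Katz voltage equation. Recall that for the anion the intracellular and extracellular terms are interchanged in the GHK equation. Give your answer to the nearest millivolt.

-62 mV

Vm = 59.0 · log₁₀[(Σ P·[cation]ₒ + Σ P·[anion]ᵢ) / (Σ P·[cation]ᵢ + Σ P·[anion]ₒ)]
Numerator = 1×9.22 + 0.013×125 + 0.25×10.3 = 13.42
Denominator = 1×126 + 0.013×9.81 + 0.25×91.5 = 149
Vm = 59.0 · log₁₀(0.090066) = 59.0 × (-1.0454) = -61.68 mV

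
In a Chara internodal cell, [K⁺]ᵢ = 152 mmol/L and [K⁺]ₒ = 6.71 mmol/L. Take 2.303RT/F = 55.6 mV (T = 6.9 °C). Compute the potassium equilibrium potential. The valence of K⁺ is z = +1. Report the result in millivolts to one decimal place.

-75.3 mV

E = (55.6/z) · log₁₀([K⁺]_out/[K⁺]_in) with z = +1.
= (55.6/1) · log₁₀(6.71/152) = 55.60 · log₁₀(0.04414)
= 55.60 · (-1.3551) = -75.34 mV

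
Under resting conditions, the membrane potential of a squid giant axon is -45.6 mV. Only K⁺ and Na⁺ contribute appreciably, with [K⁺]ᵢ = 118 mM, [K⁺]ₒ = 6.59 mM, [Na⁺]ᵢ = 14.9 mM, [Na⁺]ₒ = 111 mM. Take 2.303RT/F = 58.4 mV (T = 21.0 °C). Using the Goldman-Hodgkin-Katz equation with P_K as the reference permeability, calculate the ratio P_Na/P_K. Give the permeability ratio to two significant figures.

Let α = P_Na/P_K. GHK: Vm = 58.4·log₁₀[(Kₒ + α·Naₒ)/(Kᵢ + α·Naᵢ)].
10^(Vm/58.4) = 10^(-45.6/58.4) = 0.16564
So 0.16564·(Kᵢ + α·Naᵢ) = Kₒ + α·Naₒ → α = (0.16564·118.0 − 6.59) / (111.0 − 0.16564·14.9)
α = (19.55 − 6.59) / (111.0 − 2.468) = 12.96/108.5 = 0.1194

0.12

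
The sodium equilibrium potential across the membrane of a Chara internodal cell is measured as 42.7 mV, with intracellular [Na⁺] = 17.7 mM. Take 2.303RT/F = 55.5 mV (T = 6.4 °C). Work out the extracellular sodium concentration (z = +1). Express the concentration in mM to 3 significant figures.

Nernst: E = (55.5/1) · log₁₀([out]/[in]), so log₁₀([out]/[in]) = 42.7 × 1 / 55.5 = 0.7694.
[out]/[in] = 10^(0.7694) = 5.88.
[out] = 5.88 × 17.7 = 104.1 mM.

104 mM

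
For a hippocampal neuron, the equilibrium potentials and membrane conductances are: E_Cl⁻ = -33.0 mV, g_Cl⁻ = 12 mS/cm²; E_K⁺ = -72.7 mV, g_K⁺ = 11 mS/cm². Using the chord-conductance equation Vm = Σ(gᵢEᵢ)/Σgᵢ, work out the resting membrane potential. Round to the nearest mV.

-52 mV

Σ gᵢEᵢ = 12·(-33.0) + 11·(-72.7) = -1195.70
Σ gᵢ = 12 + 11 = 23
Vm = -1195.70 / 23 = -51.99 mV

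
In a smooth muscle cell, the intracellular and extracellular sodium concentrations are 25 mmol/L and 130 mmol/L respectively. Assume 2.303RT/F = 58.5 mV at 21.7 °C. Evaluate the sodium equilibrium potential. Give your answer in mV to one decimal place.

E = (58.5/z) · log₁₀([Na⁺]_out/[Na⁺]_in) with z = +1.
= (58.5/1) · log₁₀(130/25) = 58.50 · log₁₀(5.2)
= 58.50 · (0.7160) = 41.89 mV

41.9 mV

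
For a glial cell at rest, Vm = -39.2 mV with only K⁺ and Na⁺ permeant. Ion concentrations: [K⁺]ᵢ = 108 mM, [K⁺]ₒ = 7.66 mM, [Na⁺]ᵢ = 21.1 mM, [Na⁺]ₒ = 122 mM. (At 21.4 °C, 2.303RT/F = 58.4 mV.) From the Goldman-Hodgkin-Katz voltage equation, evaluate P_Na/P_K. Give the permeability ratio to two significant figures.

0.13

Let α = P_Na/P_K. GHK: Vm = 58.4·log₁₀[(Kₒ + α·Naₒ)/(Kᵢ + α·Naᵢ)].
10^(Vm/58.4) = 10^(-39.2/58.4) = 0.21319
So 0.21319·(Kᵢ + α·Naᵢ) = Kₒ + α·Naₒ → α = (0.21319·108.0 − 7.66) / (122.0 − 0.21319·21.1)
α = (23.02 − 7.66) / (122.0 − 4.498) = 15.36/117.5 = 0.1308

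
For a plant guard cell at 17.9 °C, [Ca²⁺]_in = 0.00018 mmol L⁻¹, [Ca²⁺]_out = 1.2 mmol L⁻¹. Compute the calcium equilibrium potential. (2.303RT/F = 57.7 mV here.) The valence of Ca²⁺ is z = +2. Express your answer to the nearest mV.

110 mV

E = (57.7/z) · log₁₀([Ca²⁺]_out/[Ca²⁺]_in) with z = +2.
= (57.7/2) · log₁₀(1.2/0.00018) = 28.85 · log₁₀(6667)
= 28.85 · (3.8239) = 110.32 mV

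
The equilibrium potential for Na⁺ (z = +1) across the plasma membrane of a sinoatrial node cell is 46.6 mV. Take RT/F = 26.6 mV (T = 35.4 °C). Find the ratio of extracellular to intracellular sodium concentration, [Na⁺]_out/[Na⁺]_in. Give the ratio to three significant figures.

5.77

ln([out]/[in]) = E·z/(26.6) = 46.6 × 1 / 26.6 = 1.7519
[out]/[in] = e^(1.7519) = 5.765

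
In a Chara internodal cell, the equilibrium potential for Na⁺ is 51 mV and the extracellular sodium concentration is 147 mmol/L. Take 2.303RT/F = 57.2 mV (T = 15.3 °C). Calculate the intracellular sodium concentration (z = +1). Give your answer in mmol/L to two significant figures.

19 mmol/L

Nernst: E = (57.2/1) · log₁₀([out]/[in]), so log₁₀([out]/[in]) = 51.0 × 1 / 57.2 = 0.8916.
[out]/[in] = 10^(0.8916) = 7.791.
[in] = 147 / 7.791 = 18.87 mmol/L.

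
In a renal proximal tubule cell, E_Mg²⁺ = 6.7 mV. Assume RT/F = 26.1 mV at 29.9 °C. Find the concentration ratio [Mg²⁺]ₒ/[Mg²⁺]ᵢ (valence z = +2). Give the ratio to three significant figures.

1.67

ln([out]/[in]) = E·z/(26.1) = 6.7 × 2 / 26.1 = 0.5134
[out]/[in] = e^(0.5134) = 1.671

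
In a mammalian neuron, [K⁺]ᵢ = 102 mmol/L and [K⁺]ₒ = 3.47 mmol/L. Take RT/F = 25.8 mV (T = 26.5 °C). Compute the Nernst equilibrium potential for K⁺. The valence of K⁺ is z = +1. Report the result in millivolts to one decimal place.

-87.2 mV

E = (25.8/z) · ln([K⁺]_out/[K⁺]_in) with z = +1.
= (25.8/1) · ln(3.47/102) = 25.80 · ln(0.03402)
= 25.80 · (-3.3808) = -87.23 mV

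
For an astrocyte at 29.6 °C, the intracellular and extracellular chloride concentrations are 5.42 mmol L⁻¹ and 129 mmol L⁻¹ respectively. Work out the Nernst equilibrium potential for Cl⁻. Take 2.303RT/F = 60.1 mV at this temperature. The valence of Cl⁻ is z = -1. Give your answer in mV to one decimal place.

-82.7 mV

E = (60.1/z) · log₁₀([Cl⁻]_out/[Cl⁻]_in) with z = -1.
For an anion, dividing by z = -1 reverses the sign.
= (60.1/-1) · log₁₀(129/5.42) = -60.10 · log₁₀(23.8)
= -60.10 · (1.3766) = -82.73 mV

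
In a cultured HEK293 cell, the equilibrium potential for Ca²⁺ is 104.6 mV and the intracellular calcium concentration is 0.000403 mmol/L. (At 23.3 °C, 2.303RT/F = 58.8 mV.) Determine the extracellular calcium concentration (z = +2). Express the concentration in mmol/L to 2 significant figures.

1.5 mmol/L

Nernst: E = (58.8/2) · log₁₀([out]/[in]), so log₁₀([out]/[in]) = 104.6 × 2 / 58.8 = 3.5578.
[out]/[in] = 10^(3.5578) = 3613.
[out] = 3613 × 0.000403 = 1.456 mmol/L.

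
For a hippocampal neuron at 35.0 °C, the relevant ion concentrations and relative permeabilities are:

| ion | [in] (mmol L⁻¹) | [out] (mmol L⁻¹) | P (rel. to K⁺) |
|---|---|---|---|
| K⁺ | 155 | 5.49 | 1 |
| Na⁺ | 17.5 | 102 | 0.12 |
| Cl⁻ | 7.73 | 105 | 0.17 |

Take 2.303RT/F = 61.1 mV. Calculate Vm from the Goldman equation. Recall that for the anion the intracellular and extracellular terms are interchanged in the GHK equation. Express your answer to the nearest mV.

-59 mV

Vm = 61.1 · log₁₀[(Σ P·[cation]ₒ + Σ P·[anion]ᵢ) / (Σ P·[cation]ᵢ + Σ P·[anion]ₒ)]
Numerator = 1×5.49 + 0.12×102 + 0.17×7.73 = 19.04
Denominator = 1×155 + 0.12×17.5 + 0.17×105 = 174.9
Vm = 61.1 · log₁₀(0.10885) = 61.1 × (-0.9632) = -58.85 mV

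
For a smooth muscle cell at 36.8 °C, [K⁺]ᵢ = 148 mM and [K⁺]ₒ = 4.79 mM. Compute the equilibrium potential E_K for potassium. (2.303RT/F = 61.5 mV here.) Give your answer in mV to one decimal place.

-91.6 mV

E = (61.5/z) · log₁₀([K⁺]_out/[K⁺]_in) with z = +1.
= (61.5/1) · log₁₀(4.79/148) = 61.50 · log₁₀(0.03236)
= 61.50 · (-1.4899) = -91.63 mV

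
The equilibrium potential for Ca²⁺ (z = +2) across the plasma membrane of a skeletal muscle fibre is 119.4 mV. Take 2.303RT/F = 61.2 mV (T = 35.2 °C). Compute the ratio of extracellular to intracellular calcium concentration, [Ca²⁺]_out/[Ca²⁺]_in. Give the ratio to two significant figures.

log₁₀([out]/[in]) = E·z/(61.2) = 119.4 × 2 / 61.2 = 3.9020
[out]/[in] = 10^(3.9020) = 7979

8000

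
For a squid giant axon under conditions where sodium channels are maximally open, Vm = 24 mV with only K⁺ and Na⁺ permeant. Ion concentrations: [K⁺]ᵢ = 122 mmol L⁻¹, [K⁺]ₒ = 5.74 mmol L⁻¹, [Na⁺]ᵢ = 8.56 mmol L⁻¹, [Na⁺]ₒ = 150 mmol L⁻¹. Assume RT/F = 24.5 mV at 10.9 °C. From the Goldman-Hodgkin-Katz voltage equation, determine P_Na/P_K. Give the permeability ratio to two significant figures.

Let α = P_Na/P_K. GHK: Vm = 24.5·ln[(Kₒ + α·Naₒ)/(Kᵢ + α·Naᵢ)].
e^(Vm/24.5) = e^(24.0/24.5) = 2.6634
So 2.6634·(Kᵢ + α·Naᵢ) = Kₒ + α·Naₒ → α = (2.6634·122.0 − 5.74) / (150.0 − 2.6634·8.56)
α = (324.9 − 5.74) / (150.0 − 22.8) = 319.2/127.2 = 2.509

2.5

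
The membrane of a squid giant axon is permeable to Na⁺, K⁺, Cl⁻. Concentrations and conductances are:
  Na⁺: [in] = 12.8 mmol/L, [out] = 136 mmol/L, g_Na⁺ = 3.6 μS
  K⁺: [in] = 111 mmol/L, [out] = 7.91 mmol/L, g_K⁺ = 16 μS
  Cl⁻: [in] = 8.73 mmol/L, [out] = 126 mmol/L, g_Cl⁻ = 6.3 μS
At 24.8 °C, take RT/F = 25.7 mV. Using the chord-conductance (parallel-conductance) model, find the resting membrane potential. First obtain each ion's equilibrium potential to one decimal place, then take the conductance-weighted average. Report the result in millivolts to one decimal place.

-50.2 mV

E_Na⁺ = (25.7/1)·ln(136/12.8) = 60.7 mV
E_K⁺ = (25.7/1)·ln(7.91/111) = -67.9 mV
E_Cl⁻ = (25.7/-1)·ln(126/8.73) = -68.6 mV
Vm = (Σ gᵢEᵢ)/(Σ gᵢ) = (3.6·60.7 + 16·-67.9 + 6.3·-68.6) / (3.6 + 16 + 6.3)
= -1300.06 / 25.9 = -50.20 mV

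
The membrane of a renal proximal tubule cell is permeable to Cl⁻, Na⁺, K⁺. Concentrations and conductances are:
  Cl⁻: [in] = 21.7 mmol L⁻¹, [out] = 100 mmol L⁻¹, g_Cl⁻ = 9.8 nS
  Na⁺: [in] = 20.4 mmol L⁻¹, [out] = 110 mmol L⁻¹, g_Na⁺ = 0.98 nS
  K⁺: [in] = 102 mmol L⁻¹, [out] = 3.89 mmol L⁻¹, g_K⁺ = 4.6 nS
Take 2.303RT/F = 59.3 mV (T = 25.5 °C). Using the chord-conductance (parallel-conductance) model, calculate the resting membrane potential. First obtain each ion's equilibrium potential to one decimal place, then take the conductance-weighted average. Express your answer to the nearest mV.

-47 mV

E_Cl⁻ = (59.3/-1)·log₁₀(100/21.7) = -39.3 mV
E_Na⁺ = (59.3/1)·log₁₀(110/20.4) = 43.4 mV
E_K⁺ = (59.3/1)·log₁₀(3.89/102) = -84.1 mV
Vm = (Σ gᵢEᵢ)/(Σ gᵢ) = (9.8·-39.3 + 0.98·43.4 + 4.6·-84.1) / (9.8 + 0.98 + 4.6)
= -729.47 / 15.38 = -47.43 mV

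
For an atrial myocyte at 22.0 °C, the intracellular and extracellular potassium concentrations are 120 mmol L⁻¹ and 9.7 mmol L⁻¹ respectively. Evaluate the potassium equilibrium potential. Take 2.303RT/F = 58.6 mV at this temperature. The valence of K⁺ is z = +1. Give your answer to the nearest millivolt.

E = (58.6/z) · log₁₀([K⁺]_out/[K⁺]_in) with z = +1.
= (58.6/1) · log₁₀(9.7/120) = 58.60 · log₁₀(0.08083)
= 58.60 · (-1.0924) = -64.02 mV

-64 mV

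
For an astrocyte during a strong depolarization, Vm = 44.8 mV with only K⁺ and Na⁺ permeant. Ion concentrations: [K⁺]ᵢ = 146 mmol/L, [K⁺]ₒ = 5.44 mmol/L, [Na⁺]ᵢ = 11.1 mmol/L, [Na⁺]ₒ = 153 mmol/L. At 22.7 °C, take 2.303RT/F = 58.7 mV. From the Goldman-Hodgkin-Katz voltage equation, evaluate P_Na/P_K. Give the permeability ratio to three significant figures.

9.49

Let α = P_Na/P_K. GHK: Vm = 58.7·log₁₀[(Kₒ + α·Naₒ)/(Kᵢ + α·Naᵢ)].
10^(Vm/58.7) = 10^(44.8/58.7) = 5.797
So 5.797·(Kᵢ + α·Naᵢ) = Kₒ + α·Naₒ → α = (5.797·146.0 − 5.44) / (153.0 − 5.797·11.1)
α = (846.4 − 5.44) / (153.0 − 64.35) = 840.9/88.65 = 9.485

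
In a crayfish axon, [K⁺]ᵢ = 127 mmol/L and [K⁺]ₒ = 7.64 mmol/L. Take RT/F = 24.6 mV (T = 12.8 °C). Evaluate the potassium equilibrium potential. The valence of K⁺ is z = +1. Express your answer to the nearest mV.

E = (24.6/z) · ln([K⁺]_out/[K⁺]_in) with z = +1.
= (24.6/1) · ln(7.64/127) = 24.60 · ln(0.06016)
= 24.60 · (-2.8108) = -69.15 mV

-69 mV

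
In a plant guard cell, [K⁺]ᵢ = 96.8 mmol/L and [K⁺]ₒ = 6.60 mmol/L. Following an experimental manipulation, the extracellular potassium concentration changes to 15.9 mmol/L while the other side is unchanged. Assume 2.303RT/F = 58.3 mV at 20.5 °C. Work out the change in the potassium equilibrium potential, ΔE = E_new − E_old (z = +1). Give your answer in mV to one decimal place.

22.3 mV

E_old = (58.3/1)·log₁₀(6.60/96.8) = -68.00 mV
E_new = (58.3/1)·log₁₀(15.9/96.8) = -45.74 mV
ΔE = -45.74 − (-68.00) = 22.26 mV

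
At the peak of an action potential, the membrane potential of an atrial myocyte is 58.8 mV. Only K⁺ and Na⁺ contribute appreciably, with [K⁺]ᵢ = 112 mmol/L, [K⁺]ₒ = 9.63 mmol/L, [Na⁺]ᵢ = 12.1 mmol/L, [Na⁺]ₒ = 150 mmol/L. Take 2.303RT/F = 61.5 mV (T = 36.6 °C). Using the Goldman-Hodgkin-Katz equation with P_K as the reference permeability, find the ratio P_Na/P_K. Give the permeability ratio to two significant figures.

Let α = P_Na/P_K. GHK: Vm = 61.5·log₁₀[(Kₒ + α·Naₒ)/(Kᵢ + α·Naᵢ)].
10^(Vm/61.5) = 10^(58.8/61.5) = 9.0385
So 9.0385·(Kᵢ + α·Naᵢ) = Kₒ + α·Naₒ → α = (9.0385·112.0 − 9.63) / (150.0 − 9.0385·12.1)
α = (1012 − 9.63) / (150.0 − 109.4) = 1003/40.63 = 24.68

25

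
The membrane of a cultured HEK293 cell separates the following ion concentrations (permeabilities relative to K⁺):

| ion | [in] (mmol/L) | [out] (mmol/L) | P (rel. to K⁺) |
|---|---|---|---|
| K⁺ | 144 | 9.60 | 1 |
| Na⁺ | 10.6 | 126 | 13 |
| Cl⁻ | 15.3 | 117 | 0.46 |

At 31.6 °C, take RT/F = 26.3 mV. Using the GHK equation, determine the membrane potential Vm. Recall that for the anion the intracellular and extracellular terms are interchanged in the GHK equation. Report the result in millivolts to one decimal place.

Vm = 26.3 · ln[(Σ P·[cation]ₒ + Σ P·[anion]ᵢ) / (Σ P·[cation]ᵢ + Σ P·[anion]ₒ)]
Numerator = 1×9.60 + 13×126 + 0.46×15.3 = 1655
Denominator = 1×144 + 13×10.6 + 0.46×117 = 335.6
Vm = 26.3 · ln(4.9301) = 26.3 × (1.5954) = 41.96 mV

42.0 mV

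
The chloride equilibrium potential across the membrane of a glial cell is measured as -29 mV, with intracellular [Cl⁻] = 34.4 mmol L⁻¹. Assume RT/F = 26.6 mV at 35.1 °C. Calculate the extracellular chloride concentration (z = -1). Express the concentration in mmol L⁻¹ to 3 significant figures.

102 mmol L⁻¹

Nernst: E = (26.6/-1) · ln([out]/[in]), so ln([out]/[in]) = -29.0 × -1 / 26.6 = 1.0902.
[out]/[in] = e^(1.0902) = 2.975.
[out] = 2.975 × 34.4 = 102.3 mmol L⁻¹.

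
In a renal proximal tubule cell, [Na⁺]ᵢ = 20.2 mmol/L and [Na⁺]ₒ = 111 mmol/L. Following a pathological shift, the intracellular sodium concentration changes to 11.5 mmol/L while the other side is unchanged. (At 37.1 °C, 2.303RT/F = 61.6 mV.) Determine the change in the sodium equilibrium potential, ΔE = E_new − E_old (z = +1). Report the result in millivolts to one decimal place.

E_old = (61.6/1)·log₁₀(111/20.2) = 45.58 mV
E_new = (61.6/1)·log₁₀(111/11.5) = 60.65 mV
ΔE = 60.65 − (45.58) = 15.07 mV

15.1 mV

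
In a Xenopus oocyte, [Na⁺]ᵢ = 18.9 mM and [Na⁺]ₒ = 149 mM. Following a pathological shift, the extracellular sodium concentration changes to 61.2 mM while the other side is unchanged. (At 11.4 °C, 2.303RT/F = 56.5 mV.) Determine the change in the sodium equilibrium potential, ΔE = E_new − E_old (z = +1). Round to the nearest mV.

-22 mV

E_old = (56.5/1)·log₁₀(149/18.9) = 50.66 mV
E_new = (56.5/1)·log₁₀(61.2/18.9) = 28.83 mV
ΔE = 28.83 − (50.66) = -21.83 mV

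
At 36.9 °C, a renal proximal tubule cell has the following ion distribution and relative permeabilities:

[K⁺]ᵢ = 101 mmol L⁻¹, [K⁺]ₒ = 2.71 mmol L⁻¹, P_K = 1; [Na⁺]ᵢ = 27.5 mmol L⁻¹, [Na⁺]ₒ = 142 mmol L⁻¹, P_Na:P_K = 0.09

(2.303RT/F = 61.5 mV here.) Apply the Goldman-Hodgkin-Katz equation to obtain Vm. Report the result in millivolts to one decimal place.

-50.7 mV

Vm = 61.5 · log₁₀[(Σ P·[cation]ₒ + Σ P·[anion]ᵢ) / (Σ P·[cation]ᵢ + Σ P·[anion]ₒ)]
Numerator = 1×2.71 + 0.09×142 = 15.49
Denominator = 1×101 + 0.09×27.5 = 103.5
Vm = 61.5 · log₁₀(0.1497) = 61.5 × (-0.8248) = -50.72 mV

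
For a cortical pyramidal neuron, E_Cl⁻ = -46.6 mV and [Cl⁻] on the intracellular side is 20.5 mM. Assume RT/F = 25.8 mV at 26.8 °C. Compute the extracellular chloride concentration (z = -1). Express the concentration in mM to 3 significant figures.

Nernst: E = (25.8/-1) · ln([out]/[in]), so ln([out]/[in]) = -46.6 × -1 / 25.8 = 1.8062.
[out]/[in] = e^(1.8062) = 6.087.
[out] = 6.087 × 20.5 = 124.8 mM.

125 mM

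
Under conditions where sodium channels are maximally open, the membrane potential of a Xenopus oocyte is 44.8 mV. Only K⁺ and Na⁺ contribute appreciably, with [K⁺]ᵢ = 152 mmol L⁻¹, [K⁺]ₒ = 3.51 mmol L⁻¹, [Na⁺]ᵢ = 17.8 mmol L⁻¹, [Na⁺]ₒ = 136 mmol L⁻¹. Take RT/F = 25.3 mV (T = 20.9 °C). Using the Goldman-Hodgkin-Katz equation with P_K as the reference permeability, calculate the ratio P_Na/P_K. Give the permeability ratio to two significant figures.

Let α = P_Na/P_K. GHK: Vm = 25.3·ln[(Kₒ + α·Naₒ)/(Kᵢ + α·Naᵢ)].
e^(Vm/25.3) = e^(44.8/25.3) = 5.8753
So 5.8753·(Kᵢ + α·Naᵢ) = Kₒ + α·Naₒ → α = (5.8753·152.0 − 3.51) / (136.0 − 5.8753·17.8)
α = (893 − 3.51) / (136.0 − 104.6) = 889.5/31.42 = 28.31

28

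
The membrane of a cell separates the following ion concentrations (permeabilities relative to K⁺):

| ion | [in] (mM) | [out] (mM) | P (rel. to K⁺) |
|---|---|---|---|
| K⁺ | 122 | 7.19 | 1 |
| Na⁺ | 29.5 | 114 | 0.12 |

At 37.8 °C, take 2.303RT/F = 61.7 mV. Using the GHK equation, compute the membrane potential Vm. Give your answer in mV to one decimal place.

Vm = 61.7 · log₁₀[(Σ P·[cation]ₒ + Σ P·[anion]ᵢ) / (Σ P·[cation]ᵢ + Σ P·[anion]ₒ)]
Numerator = 1×7.19 + 0.12×114 = 20.87
Denominator = 1×122 + 0.12×29.5 = 125.5
Vm = 61.7 · log₁₀(0.16624) = 61.7 × (-0.7793) = -48.08 mV

-48.1 mV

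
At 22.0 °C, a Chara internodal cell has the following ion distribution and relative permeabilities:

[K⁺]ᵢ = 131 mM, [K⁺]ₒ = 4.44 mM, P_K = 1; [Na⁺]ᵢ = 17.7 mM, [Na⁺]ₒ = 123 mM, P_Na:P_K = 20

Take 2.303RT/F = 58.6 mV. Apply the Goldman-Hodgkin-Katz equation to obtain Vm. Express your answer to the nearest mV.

41 mV

Vm = 58.6 · log₁₀[(Σ P·[cation]ₒ + Σ P·[anion]ᵢ) / (Σ P·[cation]ᵢ + Σ P·[anion]ₒ)]
Numerator = 1×4.44 + 20×123 = 2464
Denominator = 1×131 + 20×17.7 = 485
Vm = 58.6 · log₁₀(5.0813) = 58.6 × (0.7060) = 41.37 mV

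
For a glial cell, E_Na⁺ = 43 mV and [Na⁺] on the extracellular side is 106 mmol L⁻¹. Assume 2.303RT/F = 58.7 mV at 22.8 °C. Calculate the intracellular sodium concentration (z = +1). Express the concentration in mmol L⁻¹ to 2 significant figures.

Nernst: E = (58.7/1) · log₁₀([out]/[in]), so log₁₀([out]/[in]) = 43.0 × 1 / 58.7 = 0.7325.
[out]/[in] = 10^(0.7325) = 5.402.
[in] = 106 / 5.402 = 19.62 mmol L⁻¹.

20 mmol L⁻¹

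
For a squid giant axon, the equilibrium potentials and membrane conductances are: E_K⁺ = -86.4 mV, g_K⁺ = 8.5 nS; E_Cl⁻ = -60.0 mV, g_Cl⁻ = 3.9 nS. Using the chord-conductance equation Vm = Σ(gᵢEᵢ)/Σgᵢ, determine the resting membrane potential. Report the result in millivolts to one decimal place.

-78.1 mV

Σ gᵢEᵢ = 8.5·(-86.4) + 3.9·(-60.0) = -968.40
Σ gᵢ = 8.5 + 3.9 = 12.4
Vm = -968.40 / 12.4 = -78.10 mV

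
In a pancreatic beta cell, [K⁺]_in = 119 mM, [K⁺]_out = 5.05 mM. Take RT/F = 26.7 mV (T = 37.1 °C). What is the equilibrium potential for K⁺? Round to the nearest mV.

-84 mV

E = (26.7/z) · ln([K⁺]_out/[K⁺]_in) with z = +1.
= (26.7/1) · ln(5.05/119) = 26.70 · ln(0.04244)
= 26.70 · (-3.1597) = -84.36 mV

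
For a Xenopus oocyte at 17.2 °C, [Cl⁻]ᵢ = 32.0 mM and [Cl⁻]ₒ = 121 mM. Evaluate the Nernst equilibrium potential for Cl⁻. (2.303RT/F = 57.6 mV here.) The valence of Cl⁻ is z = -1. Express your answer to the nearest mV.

E = (57.6/z) · log₁₀([Cl⁻]_out/[Cl⁻]_in) with z = -1.
For an anion, dividing by z = -1 reverses the sign.
= (57.6/-1) · log₁₀(121/32.0) = -57.60 · log₁₀(3.781)
= -57.60 · (0.5776) = -33.27 mV

-33 mV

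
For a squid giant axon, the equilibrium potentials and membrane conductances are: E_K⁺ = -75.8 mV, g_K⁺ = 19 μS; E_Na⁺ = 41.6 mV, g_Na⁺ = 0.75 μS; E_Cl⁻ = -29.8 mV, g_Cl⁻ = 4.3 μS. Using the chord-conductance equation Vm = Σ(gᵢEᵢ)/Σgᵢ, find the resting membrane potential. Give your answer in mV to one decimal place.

Σ gᵢEᵢ = 19·(-75.8) + 0.75·(41.6) + 4.3·(-29.8) = -1537.14
Σ gᵢ = 19 + 0.75 + 4.3 = 24.05
Vm = -1537.14 / 24.05 = -63.91 mV

-63.9 mV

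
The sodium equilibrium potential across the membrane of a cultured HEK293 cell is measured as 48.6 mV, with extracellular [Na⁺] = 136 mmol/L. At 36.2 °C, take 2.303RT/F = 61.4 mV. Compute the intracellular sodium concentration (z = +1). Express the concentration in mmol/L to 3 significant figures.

22.0 mmol/L

Nernst: E = (61.4/1) · log₁₀([out]/[in]), so log₁₀([out]/[in]) = 48.6 × 1 / 61.4 = 0.7915.
[out]/[in] = 10^(0.7915) = 6.188.
[in] = 136 / 6.188 = 21.98 mmol/L.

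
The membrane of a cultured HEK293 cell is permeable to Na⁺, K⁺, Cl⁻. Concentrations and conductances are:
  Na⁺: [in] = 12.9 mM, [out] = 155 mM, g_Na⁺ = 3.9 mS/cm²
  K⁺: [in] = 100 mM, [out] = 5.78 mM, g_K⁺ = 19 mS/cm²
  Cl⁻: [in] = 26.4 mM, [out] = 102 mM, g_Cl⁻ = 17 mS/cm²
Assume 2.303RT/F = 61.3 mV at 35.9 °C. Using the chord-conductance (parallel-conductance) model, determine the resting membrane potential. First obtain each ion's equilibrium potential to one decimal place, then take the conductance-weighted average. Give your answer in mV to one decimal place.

-45.0 mV

E_Na⁺ = (61.3/1)·log₁₀(155/12.9) = 66.2 mV
E_K⁺ = (61.3/1)·log₁₀(5.78/100) = -75.9 mV
E_Cl⁻ = (61.3/-1)·log₁₀(102/26.4) = -36.0 mV
Vm = (Σ gᵢEᵢ)/(Σ gᵢ) = (3.9·66.2 + 19·-75.9 + 17·-36.0) / (3.9 + 19 + 17)
= -1795.92 / 39.9 = -45.01 mV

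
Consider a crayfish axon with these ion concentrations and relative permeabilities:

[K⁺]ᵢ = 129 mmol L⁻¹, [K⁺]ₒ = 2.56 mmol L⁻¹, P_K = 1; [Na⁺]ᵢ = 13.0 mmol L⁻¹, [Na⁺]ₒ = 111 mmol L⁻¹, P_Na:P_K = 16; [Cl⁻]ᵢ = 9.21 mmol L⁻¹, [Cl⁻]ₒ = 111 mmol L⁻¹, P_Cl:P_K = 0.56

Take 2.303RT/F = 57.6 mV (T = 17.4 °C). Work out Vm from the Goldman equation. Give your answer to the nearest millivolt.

37 mV

Vm = 57.6 · log₁₀[(Σ P·[cation]ₒ + Σ P·[anion]ᵢ) / (Σ P·[cation]ᵢ + Σ P·[anion]ₒ)]
Numerator = 1×2.56 + 16×111 + 0.56×9.21 = 1784
Denominator = 1×129 + 16×13.0 + 0.56×111 = 399.2
Vm = 57.6 · log₁₀(4.4687) = 57.6 × (0.6502) = 37.45 mV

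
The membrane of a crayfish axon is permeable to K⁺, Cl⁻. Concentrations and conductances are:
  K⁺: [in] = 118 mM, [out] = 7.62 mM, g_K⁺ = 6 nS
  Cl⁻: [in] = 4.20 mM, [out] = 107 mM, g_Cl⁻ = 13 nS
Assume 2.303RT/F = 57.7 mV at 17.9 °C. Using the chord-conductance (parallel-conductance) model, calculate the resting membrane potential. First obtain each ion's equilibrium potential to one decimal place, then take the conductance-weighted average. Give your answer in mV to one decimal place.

-77.2 mV

E_K⁺ = (57.7/1)·log₁₀(7.62/118) = -68.7 mV
E_Cl⁻ = (57.7/-1)·log₁₀(107/4.20) = -81.1 mV
Vm = (Σ gᵢEᵢ)/(Σ gᵢ) = (6·-68.7 + 13·-81.1) / (6 + 13)
= -1466.50 / 19 = -77.18 mV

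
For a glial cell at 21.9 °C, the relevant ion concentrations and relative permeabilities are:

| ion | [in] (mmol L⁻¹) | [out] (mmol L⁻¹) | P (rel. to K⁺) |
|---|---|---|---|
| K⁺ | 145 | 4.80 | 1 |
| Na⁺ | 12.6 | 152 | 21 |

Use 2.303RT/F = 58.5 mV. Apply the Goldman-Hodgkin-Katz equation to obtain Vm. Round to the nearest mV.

52 mV

Vm = 58.5 · log₁₀[(Σ P·[cation]ₒ + Σ P·[anion]ᵢ) / (Σ P·[cation]ᵢ + Σ P·[anion]ₒ)]
Numerator = 1×4.80 + 21×152 = 3197
Denominator = 1×145 + 21×12.6 = 409.6
Vm = 58.5 · log₁₀(7.8047) = 58.5 × (0.8924) = 52.20 mV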